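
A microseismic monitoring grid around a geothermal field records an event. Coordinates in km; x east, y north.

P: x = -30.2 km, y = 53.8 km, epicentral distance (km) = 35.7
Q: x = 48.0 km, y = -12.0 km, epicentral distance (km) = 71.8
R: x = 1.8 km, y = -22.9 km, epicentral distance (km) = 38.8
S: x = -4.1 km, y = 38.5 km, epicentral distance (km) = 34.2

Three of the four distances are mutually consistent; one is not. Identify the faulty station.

P

Solve using three stations at a time. Using Q, R, S (subtract circle equations pairwise → linear system) gives (x, y) ≈ (-20.8, 8.7).
Distances from that point to each station vs reported:
  P: calculated 46.1 vs reported 35.7 → residual 10.4 km
  Q: calculated 71.8 vs reported 71.8 → residual 0.0 km
  R: calculated 38.8 vs reported 38.8 → residual 0.0 km
  S: calculated 34.2 vs reported 34.2 → residual 0.0 km
Q, R, S are mutually consistent (residuals ≈ 0); P is off by 10.4 km.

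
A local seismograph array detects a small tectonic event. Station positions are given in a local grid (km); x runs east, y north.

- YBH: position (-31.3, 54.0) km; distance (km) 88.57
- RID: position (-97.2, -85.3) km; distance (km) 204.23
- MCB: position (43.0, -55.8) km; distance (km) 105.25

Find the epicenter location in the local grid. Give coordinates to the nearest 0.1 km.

57.1 km east, 48.5 km north

Circle about each station: (x + 31.3)² + (y − 54.0)² = 88.57²; (x + 97.2)² + (y + 85.3)² = 204.23²; (x − 43.0)² + (y + 55.8)² = 105.25².
Subtracting the YBH equation from the RID and MCB equations removes the quadratic terms:
-131.8 x − 278.6 y = -21037.01
148.6 x − 219.6 y = -2165.97
Solving the 2×2 system: x ≈ 57.1, y ≈ 48.5 km.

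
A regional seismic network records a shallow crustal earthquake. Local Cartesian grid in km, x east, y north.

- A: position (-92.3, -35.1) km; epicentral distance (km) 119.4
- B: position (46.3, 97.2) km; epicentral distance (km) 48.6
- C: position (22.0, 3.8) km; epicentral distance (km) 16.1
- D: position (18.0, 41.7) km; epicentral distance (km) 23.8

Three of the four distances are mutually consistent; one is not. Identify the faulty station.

Solve using three stations at a time. Using A, C, D (subtract circle equations pairwise → linear system) gives (x, y) ≈ (14.6, 18.1).
Distances from that point to each station vs reported:
  A: calculated 119.4 vs reported 119.4 → residual 0.0 km
  B: calculated 85.2 vs reported 48.6 → residual 36.6 km
  C: calculated 16.1 vs reported 16.1 → residual 0.0 km
  D: calculated 23.8 vs reported 23.8 → residual 0.0 km
A, C, D are mutually consistent (residuals ≈ 0); B is off by 36.6 km.

B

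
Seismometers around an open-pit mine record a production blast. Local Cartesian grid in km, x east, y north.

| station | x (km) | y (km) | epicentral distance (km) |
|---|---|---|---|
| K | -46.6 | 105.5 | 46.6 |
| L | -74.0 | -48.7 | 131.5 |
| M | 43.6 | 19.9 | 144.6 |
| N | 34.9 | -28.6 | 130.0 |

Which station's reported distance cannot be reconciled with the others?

Solve using three stations at a time. Using K, L, M (subtract circle equations pairwise → linear system) gives (x, y) ≈ (-86.9, 82.2).
Distances from that point to each station vs reported:
  K: calculated 46.6 vs reported 46.6 → residual 0.0 km
  L: calculated 131.5 vs reported 131.5 → residual 0.0 km
  M: calculated 144.6 vs reported 144.6 → residual 0.0 km
  N: calculated 164.6 vs reported 130.0 → residual 34.6 km
K, L, M are mutually consistent (residuals ≈ 0); N is off by 34.6 km.

N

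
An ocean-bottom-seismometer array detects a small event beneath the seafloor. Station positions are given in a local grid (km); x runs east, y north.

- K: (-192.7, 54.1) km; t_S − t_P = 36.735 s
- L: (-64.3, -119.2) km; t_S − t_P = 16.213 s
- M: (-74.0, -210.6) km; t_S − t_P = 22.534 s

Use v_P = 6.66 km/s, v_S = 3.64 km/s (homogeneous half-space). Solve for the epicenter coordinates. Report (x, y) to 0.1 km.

(63.1, -92.6)

Distance from S−P lag: d = Δt · v_P v_S / (v_P − v_S) = Δt · (6.66·3.64)/(6.66−3.64) ≈ 8.0273·Δt.
So d_K = 294.88, d_L = 130.15, d_M = 180.89 km.
Circle about each station: (x + 192.7)² + (y − 54.1)² = 294.88²; (x + 64.3)² + (y + 119.2)² = 130.15²; (x + 74.0)² + (y + 210.6)² = 180.89².
Subtracting pairs of circle equations eliminates x²+y² and gives linear equations (the radical axes):
256.8 x − 346.6 y = 48298.22
237.4 x − 529.4 y = 64001.28
Solving the 2×2 system: x ≈ 63.1, y ≈ -92.6 km.
Check against K (with the unrounded x, y): √((x + 192.7)²+(y − 54.1)²) = 294.88 ≈ 294.88 km. ✓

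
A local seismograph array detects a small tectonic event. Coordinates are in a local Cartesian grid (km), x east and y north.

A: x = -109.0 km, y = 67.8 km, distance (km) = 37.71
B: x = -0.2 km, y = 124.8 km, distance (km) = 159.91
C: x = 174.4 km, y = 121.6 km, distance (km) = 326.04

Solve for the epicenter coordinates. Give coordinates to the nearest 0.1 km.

Circle about each station: (x + 109.0)² + (y − 67.8)² = 37.71²; (x + 0.2)² + (y − 124.8)² = 159.91²; (x − 174.4)² + (y − 121.6)² = 326.04².
Subtracting the A equation from the B and C equations removes the quadratic terms:
217.6 x + 114.0 y = -25051.92
566.8 x + 107.6 y = -76155.96
Solving the 2×2 system: x ≈ -145.3, y ≈ 57.6 km.
Check against A (with the unrounded x, y): √((x + 109.0)²+(y − 67.8)²) = 37.70 ≈ 37.71 km. ✓

x ≈ -145.3 km, y ≈ 57.6 km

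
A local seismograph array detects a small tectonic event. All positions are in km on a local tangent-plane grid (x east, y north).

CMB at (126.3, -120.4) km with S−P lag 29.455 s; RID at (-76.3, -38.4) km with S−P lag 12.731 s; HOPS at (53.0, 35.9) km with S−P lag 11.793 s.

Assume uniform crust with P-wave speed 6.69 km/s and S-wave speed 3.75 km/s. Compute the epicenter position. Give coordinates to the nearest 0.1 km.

-43.3 km east, 65.1 km north

Distance from S−P lag: d = Δt · v_P v_S / (v_P − v_S) = Δt · (6.69·3.75)/(6.69−3.75) ≈ 8.5332·Δt.
So d_CMB = 251.34, d_RID = 108.64, d_HOPS = 100.63 km.
Circle about each station: (x − 126.3)² + (y + 120.4)² = 251.34²; (x + 76.3)² + (y + 38.4)² = 108.64²; (x − 53.0)² + (y − 35.9)² = 100.63².
Subtracting pairs of circle equations eliminates x²+y² and gives linear equations (the radical axes):
-405.2 x + 164.0 y = 28217.55
-146.6 x + 312.6 y = 26695.36
Solving the 2×2 system: x ≈ -43.3, y ≈ 65.1 km.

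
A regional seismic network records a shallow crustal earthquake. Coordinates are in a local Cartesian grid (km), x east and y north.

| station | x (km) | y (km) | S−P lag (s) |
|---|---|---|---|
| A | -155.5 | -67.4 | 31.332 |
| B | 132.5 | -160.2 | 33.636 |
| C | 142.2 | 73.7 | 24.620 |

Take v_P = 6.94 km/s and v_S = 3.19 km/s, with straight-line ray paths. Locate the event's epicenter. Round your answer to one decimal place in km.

Distance from S−P lag: d = Δt · v_P v_S / (v_P − v_S) = Δt · (6.94·3.19)/(6.94−3.19) ≈ 5.9036·Δt.
So d_A = 184.97, d_B = 198.57, d_C = 145.35 km.
Circle about each station: (x + 155.5)² + (y + 67.4)² = 184.97²; (x − 132.5)² + (y + 160.2)² = 198.57²; (x − 142.2)² + (y − 73.7)² = 145.35².
Subtracting the A equation from the B and C equations removes the quadratic terms:
576.0 x − 185.6 y = 9281.14
595.4 x + 282.2 y = 10016.80
Solving the 2×2 system: x ≈ 16.4, y ≈ 0.9 km.
Check against A (with the unrounded x, y): √((x + 155.5)²+(y + 67.4)²) = 184.97 ≈ 184.97 km. ✓

x ≈ 16.4 km, y ≈ 0.9 km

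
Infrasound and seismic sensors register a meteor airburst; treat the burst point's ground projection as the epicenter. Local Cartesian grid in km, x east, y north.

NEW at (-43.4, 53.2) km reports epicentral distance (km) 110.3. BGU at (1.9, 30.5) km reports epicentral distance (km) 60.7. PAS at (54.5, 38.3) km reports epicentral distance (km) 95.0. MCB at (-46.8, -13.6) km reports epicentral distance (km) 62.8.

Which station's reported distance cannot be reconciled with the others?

BGU

Solve using three stations at a time. Using NEW, PAS, MCB (subtract circle equations pairwise → linear system) gives (x, y) ≈ (7.9, -44.4).
Distances from that point to each station vs reported:
  NEW: calculated 110.3 vs reported 110.3 → residual 0.0 km
  BGU: calculated 75.2 vs reported 60.7 → residual 14.5 km
  PAS: calculated 95.0 vs reported 95.0 → residual 0.0 km
  MCB: calculated 62.8 vs reported 62.8 → residual 0.0 km
NEW, PAS, MCB are mutually consistent (residuals ≈ 0); BGU is off by 14.5 km.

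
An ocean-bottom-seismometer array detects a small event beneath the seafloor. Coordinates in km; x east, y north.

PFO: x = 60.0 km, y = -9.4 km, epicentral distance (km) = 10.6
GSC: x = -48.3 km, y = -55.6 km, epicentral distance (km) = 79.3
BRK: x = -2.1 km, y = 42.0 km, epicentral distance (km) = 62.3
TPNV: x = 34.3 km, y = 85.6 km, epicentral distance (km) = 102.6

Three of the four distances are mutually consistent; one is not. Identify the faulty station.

Solve using three stations at a time. Using GSC, BRK, TPNV (subtract circle equations pairwise → linear system) gives (x, y) ≈ (20.5, -16.1).
Distances from that point to each station vs reported:
  PFO: calculated 40.0 vs reported 10.6 → residual 29.4 km
  GSC: calculated 79.4 vs reported 79.3 → residual 0.1 km
  BRK: calculated 62.4 vs reported 62.3 → residual 0.1 km
  TPNV: calculated 102.6 vs reported 102.6 → residual 0.0 km
GSC, BRK, TPNV are mutually consistent (residuals ≈ 0); PFO is off by 29.4 km.

PFO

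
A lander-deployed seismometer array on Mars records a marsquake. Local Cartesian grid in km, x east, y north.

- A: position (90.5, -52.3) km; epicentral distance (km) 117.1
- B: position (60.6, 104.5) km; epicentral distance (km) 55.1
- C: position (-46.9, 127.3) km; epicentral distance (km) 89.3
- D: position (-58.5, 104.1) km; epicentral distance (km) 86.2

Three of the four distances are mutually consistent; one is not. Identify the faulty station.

Solve using three stations at a time. Using B, C, D (subtract circle equations pairwise → linear system) gives (x, y) ≈ (19.6, 67.8).
Distances from that point to each station vs reported:
  A: calculated 139.5 vs reported 117.1 → residual 22.4 km
  B: calculated 55.0 vs reported 55.1 → residual 0.1 km
  C: calculated 89.2 vs reported 89.3 → residual 0.1 km
  D: calculated 86.1 vs reported 86.2 → residual 0.1 km
B, C, D are mutually consistent (residuals ≈ 0); A is off by 22.4 km.

A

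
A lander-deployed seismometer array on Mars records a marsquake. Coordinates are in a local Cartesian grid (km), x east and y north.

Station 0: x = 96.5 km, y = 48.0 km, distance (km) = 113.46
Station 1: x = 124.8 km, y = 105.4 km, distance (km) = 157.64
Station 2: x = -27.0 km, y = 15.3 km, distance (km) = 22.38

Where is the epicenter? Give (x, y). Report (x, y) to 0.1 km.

Circle about each station: (x − 96.5)² + (y − 48.0)² = 113.46²; (x − 124.8)² + (y − 105.4)² = 157.64²; (x + 27.0)² + (y − 15.3)² = 22.38².
Subtracting the Station 0 equation from the Station 1 and Station 2 equations removes the quadratic terms:
56.6 x + 114.8 y = 3090.75
-247.0 x − 65.4 y = 1719.15
Solving the 2×2 system: x ≈ -16.2, y ≈ 34.9 km.
Check against Station 0 (with the unrounded x, y): √((x − 96.5)²+(y − 48.0)²) = 113.46 ≈ 113.46 km. ✓

(-16.2, 34.9)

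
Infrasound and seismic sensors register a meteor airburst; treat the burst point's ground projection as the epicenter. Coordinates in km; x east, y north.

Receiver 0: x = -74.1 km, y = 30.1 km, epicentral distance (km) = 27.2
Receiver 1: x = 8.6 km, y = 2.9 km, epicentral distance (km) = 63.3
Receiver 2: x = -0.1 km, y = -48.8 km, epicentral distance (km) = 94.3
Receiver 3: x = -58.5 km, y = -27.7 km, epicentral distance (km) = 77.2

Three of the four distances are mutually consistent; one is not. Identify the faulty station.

Receiver 3

Solve using three stations at a time. Using Receiver 0, Receiver 1, Receiver 2 (subtract circle equations pairwise → linear system) gives (x, y) ≈ (-47.1, 32.9).
Distances from that point to each station vs reported:
  Receiver 0: calculated 27.2 vs reported 27.2 → residual 0.0 km
  Receiver 1: calculated 63.3 vs reported 63.3 → residual 0.0 km
  Receiver 2: calculated 94.3 vs reported 94.3 → residual 0.0 km
  Receiver 3: calculated 61.7 vs reported 77.2 → residual 15.5 km
Receiver 0, Receiver 1, Receiver 2 are mutually consistent (residuals ≈ 0); Receiver 3 is off by 15.5 km.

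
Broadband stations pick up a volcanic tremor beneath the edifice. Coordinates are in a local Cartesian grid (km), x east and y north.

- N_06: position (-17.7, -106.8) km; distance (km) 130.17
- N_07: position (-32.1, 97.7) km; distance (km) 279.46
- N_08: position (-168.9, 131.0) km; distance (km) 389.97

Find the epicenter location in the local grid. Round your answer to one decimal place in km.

Circle about each station: (x + 17.7)² + (y + 106.8)² = 130.17²; (x + 32.1)² + (y − 97.7)² = 279.46²; (x + 168.9)² + (y − 131.0)² = 389.97².
Subtracting the N_06 equation from the N_07 and N_08 equations removes the quadratic terms:
-28.8 x + 409.0 y = -62297.49
-302.4 x + 475.6 y = -101163.69
Solving the 2×2 system: x ≈ 106.8, y ≈ -144.8 km.
Check against N_06 (with the unrounded x, y): √((x + 17.7)²+(y + 106.8)²) = 130.18 ≈ 130.17 km. ✓

(106.8, -144.8)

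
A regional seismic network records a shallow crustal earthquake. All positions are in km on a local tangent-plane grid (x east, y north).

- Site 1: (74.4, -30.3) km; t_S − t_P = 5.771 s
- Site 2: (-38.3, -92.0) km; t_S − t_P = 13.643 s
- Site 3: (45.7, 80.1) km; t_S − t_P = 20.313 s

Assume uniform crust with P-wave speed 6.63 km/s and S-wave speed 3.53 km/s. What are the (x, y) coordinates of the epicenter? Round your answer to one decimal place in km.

62.8 km east, -72.3 km north

Distance from S−P lag: d = Δt · v_P v_S / (v_P − v_S) = Δt · (6.63·3.53)/(6.63−3.53) ≈ 7.5496·Δt.
So d_Site 1 = 43.57, d_Site 2 = 103.00, d_Site 3 = 153.36 km.
Circle about each station: (x − 74.4)² + (y + 30.3)² = 43.57²; (x + 38.3)² + (y + 92.0)² = 103.00²; (x − 45.7)² + (y − 80.1)² = 153.36².
Subtracting the Site 1 equation from the Site 2 and Site 3 equations removes the quadratic terms:
-225.4 x − 123.4 y = -5233.22
-57.4 x + 220.8 y = -19569.89
Solving the 2×2 system: x ≈ 62.8, y ≈ -72.3 km.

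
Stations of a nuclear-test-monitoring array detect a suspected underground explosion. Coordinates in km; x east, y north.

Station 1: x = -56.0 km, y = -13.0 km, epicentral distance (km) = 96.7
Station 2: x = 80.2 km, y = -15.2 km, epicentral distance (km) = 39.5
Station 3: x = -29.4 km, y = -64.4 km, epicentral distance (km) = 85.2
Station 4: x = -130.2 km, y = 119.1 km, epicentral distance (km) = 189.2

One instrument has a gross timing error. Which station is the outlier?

Station 4

Solve using three stations at a time. Using Station 1, Station 2, Station 3 (subtract circle equations pairwise → linear system) gives (x, y) ≈ (40.7, -15.9).
Distances from that point to each station vs reported:
  Station 1: calculated 96.7 vs reported 96.7 → residual 0.0 km
  Station 2: calculated 39.5 vs reported 39.5 → residual 0.0 km
  Station 3: calculated 85.2 vs reported 85.2 → residual 0.0 km
  Station 4: calculated 217.8 vs reported 189.2 → residual 28.6 km
Station 1, Station 2, Station 3 are mutually consistent (residuals ≈ 0); Station 4 is off by 28.6 km.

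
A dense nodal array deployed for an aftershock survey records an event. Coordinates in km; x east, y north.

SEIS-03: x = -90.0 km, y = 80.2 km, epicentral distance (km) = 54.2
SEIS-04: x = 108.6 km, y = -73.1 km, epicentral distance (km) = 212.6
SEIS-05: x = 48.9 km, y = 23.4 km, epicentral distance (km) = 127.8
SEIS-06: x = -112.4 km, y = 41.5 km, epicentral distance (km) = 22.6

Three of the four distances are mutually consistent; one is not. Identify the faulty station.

SEIS-06

Solve using three stations at a time. Using SEIS-03, SEIS-04, SEIS-05 (subtract circle equations pairwise → linear system) gives (x, y) ≈ (-78.8, 27.2).
Distances from that point to each station vs reported:
  SEIS-03: calculated 54.1 vs reported 54.2 → residual 0.1 km
  SEIS-04: calculated 212.6 vs reported 212.6 → residual 0.0 km
  SEIS-05: calculated 127.8 vs reported 127.8 → residual 0.0 km
  SEIS-06: calculated 36.5 vs reported 22.6 → residual 13.9 km
SEIS-03, SEIS-04, SEIS-05 are mutually consistent (residuals ≈ 0); SEIS-06 is off by 13.9 km.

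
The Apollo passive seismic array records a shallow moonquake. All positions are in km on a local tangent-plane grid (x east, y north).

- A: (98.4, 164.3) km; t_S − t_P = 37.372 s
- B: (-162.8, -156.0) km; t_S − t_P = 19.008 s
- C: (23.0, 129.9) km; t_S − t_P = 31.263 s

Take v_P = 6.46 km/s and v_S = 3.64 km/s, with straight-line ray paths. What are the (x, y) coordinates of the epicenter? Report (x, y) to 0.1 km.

Distance from S−P lag: d = Δt · v_P v_S / (v_P − v_S) = Δt · (6.46·3.64)/(6.46−3.64) ≈ 8.3384·Δt.
So d_A = 311.62, d_B = 158.50, d_C = 260.68 km.
Circle about each station: (x − 98.4)² + (y − 164.3)² = 311.62²; (x + 162.8)² + (y + 156.0)² = 158.50²; (x − 23.0)² + (y − 129.9)² = 260.68².
Subtracting the A equation from the B and C equations removes the quadratic terms:
-522.4 x − 640.6 y = 86147.56
-150.8 x − 68.8 y = 9878.92
Solving the 2×2 system: x ≈ -6.6, y ≈ -129.1 km.

-6.6 km east, -129.1 km north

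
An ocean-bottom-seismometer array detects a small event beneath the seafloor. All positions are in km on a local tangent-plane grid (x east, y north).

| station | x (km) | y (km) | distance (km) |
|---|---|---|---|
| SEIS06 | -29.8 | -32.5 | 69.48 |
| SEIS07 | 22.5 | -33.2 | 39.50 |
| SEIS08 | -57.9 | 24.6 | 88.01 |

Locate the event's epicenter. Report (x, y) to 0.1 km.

(28.1, 5.9)

Circle about each station: (x + 29.8)² + (y + 32.5)² = 69.48²; (x − 22.5)² + (y + 33.2)² = 39.50²; (x + 57.9)² + (y − 24.6)² = 88.01².
Subtracting the SEIS06 equation from the SEIS07 and SEIS08 equations removes the quadratic terms:
104.6 x − 1.4 y = 2931.42
-56.2 x + 114.2 y = -905.01
Solving the 2×2 system: x ≈ 28.1, y ≈ 5.9 km.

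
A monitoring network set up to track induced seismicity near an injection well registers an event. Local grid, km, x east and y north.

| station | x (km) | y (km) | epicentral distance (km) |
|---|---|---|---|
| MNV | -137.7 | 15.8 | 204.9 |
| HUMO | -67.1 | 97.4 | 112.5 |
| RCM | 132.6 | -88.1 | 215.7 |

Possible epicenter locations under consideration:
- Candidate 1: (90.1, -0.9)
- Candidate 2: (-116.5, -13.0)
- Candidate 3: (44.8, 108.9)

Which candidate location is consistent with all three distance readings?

For each candidate, compare |candidate − station| to the reported distance:
Candidate 1: residuals MNV 23.5, HUMO 72.9, RCM 118.7 → max 118.7 km
Candidate 2: residuals MNV 169.1, HUMO 8.4, RCM 44.5 → max 169.1 km
Candidate 3: residuals MNV 0.0, HUMO 0.0, RCM 0.0 → max 0.0 km
Only Candidate 3 has all residuals ≈ 0.

Candidate 3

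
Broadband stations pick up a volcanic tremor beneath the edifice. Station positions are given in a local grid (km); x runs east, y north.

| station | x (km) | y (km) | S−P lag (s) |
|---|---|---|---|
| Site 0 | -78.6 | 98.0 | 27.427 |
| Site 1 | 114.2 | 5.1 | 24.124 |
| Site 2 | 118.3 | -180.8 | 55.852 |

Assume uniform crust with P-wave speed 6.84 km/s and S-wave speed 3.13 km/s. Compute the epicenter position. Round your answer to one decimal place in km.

Distance from S−P lag: d = Δt · v_P v_S / (v_P − v_S) = Δt · (6.84·3.13)/(6.84−3.13) ≈ 5.7707·Δt.
So d_Site 0 = 158.27, d_Site 1 = 139.21, d_Site 2 = 322.30 km.
Circle about each station: (x + 78.6)² + (y − 98.0)² = 158.27²; (x − 114.2)² + (y − 5.1)² = 139.21²; (x − 118.3)² + (y + 180.8)² = 322.30².
Subtracting pairs of circle equations eliminates x²+y² and gives linear equations (the radical axes):
385.6 x − 185.8 y = 2955.66
393.8 x − 557.6 y = -47926.33
Solving the 2×2 system: x ≈ 74.4, y ≈ 138.5 km.

74.4 km east, 138.5 km north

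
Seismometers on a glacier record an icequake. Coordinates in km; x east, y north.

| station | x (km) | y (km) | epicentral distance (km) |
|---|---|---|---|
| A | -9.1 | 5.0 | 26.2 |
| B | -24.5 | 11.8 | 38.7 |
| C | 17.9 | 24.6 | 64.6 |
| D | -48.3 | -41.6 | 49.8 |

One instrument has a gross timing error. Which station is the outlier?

C

Solve using three stations at a time. Using A, B, D (subtract circle equations pairwise → linear system) gives (x, y) ≈ (-3.2, -20.5).
Distances from that point to each station vs reported:
  A: calculated 26.2 vs reported 26.2 → residual 0.0 km
  B: calculated 38.7 vs reported 38.7 → residual 0.0 km
  C: calculated 49.8 vs reported 64.6 → residual 14.8 km
  D: calculated 49.8 vs reported 49.8 → residual 0.0 km
A, B, D are mutually consistent (residuals ≈ 0); C is off by 14.8 km.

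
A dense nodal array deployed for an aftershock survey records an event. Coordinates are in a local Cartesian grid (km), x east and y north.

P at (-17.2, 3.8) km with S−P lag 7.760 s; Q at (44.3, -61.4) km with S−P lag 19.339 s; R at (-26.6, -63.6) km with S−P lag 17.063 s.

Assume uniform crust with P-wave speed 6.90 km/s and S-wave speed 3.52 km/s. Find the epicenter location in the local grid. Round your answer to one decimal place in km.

x ≈ -25.1 km, y ≈ 59.0 km

Distance from S−P lag: d = Δt · v_P v_S / (v_P − v_S) = Δt · (6.90·3.52)/(6.90−3.52) ≈ 7.1858·Δt.
So d_P = 55.76, d_Q = 138.97, d_R = 122.61 km.
Circle about each station: (x + 17.2)² + (y − 3.8)² = 55.76²; (x − 44.3)² + (y + 61.4)² = 138.97²; (x + 26.6)² + (y + 63.6)² = 122.61².
Subtracting the P equation from the Q and R equations removes the quadratic terms:
123.0 x − 130.4 y = -10781.31
-18.8 x − 134.8 y = -7481.79
Solving the 2×2 system: x ≈ -25.1, y ≈ 59.0 km.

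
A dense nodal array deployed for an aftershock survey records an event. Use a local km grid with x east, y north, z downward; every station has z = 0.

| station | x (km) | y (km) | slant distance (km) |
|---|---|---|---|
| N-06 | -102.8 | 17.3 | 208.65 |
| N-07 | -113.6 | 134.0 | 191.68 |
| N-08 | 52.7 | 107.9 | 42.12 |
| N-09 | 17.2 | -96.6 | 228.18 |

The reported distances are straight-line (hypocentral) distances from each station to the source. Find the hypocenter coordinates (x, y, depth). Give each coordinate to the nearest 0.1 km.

Each station gives a sphere (x−x_i)² + (y−y_i)² + z² = d_i² (stations at z=0).
Subtracting the N-06 sphere from N-07 and N-08: z² cancels, leaving linear equations in x and y:
-21.6 x + 233.4 y = 26787.43
311.0 x + 181.2 y = 45313.30
Solving: x ≈ 74.799, y ≈ 121.693 km (keep extra digits for the depth step; rounded: 74.8, 121.7).
Then from the N-06 sphere: z² = 208.65² − (x + 102.8)² − (y − 17.3)² with x = 74.799, y = 121.693, so z ≈ 33.099 ≈ 33.1 km.

(74.8, 121.7, 33.1)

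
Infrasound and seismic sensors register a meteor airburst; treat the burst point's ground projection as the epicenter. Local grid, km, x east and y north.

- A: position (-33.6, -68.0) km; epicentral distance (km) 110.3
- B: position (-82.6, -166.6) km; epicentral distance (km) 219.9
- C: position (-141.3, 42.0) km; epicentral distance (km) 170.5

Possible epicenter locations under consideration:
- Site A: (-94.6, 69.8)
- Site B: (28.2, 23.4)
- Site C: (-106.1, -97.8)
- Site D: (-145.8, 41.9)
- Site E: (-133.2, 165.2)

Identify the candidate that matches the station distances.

Site B

For each candidate, compare |candidate − station| to the reported distance:
Site A: residuals A 40.4, B 16.8, C 116.2 → max 116.2 km
Site B: residuals A 0.0, B 0.0, C 0.0 → max 0.0 km
Site C: residuals A 31.9, B 147.2, C 26.3 → max 147.2 km
Site D: residuals A 46.8, B 2.0, C 166.0 → max 166.0 km
Site E: residuals A 143.3, B 115.7, C 47.0 → max 143.3 km
Only Site B has all residuals ≈ 0.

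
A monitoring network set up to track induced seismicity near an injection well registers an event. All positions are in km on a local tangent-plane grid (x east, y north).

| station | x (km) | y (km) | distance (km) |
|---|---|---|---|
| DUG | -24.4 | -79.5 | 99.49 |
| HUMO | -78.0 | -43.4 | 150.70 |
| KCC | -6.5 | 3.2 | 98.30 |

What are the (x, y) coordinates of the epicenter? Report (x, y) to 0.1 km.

Circle about each station: (x + 24.4)² + (y + 79.5)² = 99.49²; (x + 78.0)² + (y + 43.4)² = 150.70²; (x + 6.5)² + (y − 3.2)² = 98.30².
Subtracting pairs of circle equations eliminates x²+y² and gives linear equations (the radical axes):
-107.2 x + 72.2 y = -11760.28
35.8 x + 165.4 y = -6627.75
Solving the 2×2 system: x ≈ 72.2, y ≈ -55.7 km.
Check against DUG (with the unrounded x, y): √((x + 24.4)²+(y + 79.5)²) = 99.48 ≈ 99.49 km. ✓

x ≈ 72.2 km, y ≈ -55.7 km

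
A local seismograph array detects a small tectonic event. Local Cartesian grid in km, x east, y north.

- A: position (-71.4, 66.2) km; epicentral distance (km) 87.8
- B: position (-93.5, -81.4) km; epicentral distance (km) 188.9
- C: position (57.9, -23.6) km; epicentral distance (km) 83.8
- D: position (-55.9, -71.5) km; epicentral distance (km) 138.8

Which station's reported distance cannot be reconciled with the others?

B

Solve using three stations at a time. Using A, C, D (subtract circle equations pairwise → linear system) gives (x, y) ≈ (14.5, 48.1).
Distances from that point to each station vs reported:
  A: calculated 87.8 vs reported 87.8 → residual 0.0 km
  B: calculated 168.7 vs reported 188.9 → residual 20.2 km
  C: calculated 83.8 vs reported 83.8 → residual 0.0 km
  D: calculated 138.8 vs reported 138.8 → residual 0.0 km
A, C, D are mutually consistent (residuals ≈ 0); B is off by 20.2 km.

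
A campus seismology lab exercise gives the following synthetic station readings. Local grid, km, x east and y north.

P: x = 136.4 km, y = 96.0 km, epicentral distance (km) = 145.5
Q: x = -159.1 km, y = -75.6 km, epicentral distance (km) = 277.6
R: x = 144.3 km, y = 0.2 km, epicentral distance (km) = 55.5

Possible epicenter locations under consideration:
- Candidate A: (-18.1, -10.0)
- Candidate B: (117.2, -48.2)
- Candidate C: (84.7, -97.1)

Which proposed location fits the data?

For each candidate, compare |candidate − station| to the reported distance:
Candidate A: residuals P 41.9, Q 122.1, R 107.2 → max 122.1 km
Candidate B: residuals P 0.0, Q 0.1, R 0.0 → max 0.1 km
Candidate C: residuals P 54.4, Q 32.9, R 58.6 → max 58.6 km
Only Candidate B has all residuals ≈ 0.

Candidate B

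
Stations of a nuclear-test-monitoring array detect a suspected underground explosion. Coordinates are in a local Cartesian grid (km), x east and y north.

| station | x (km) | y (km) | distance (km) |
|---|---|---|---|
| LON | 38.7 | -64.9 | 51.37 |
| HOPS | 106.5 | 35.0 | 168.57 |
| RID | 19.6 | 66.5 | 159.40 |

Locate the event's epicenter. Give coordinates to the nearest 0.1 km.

-5.6 km east, -90.9 km north

Circle about each station: (x − 38.7)² + (y + 64.9)² = 51.37²; (x − 106.5)² + (y − 35.0)² = 168.57²; (x − 19.6)² + (y − 66.5)² = 159.40².
Subtracting pairs of circle equations eliminates x²+y² and gives linear equations (the radical axes):
135.6 x + 199.8 y = -18919.42
-38.2 x + 262.8 y = -23672.77
Solving the 2×2 system: x ≈ -5.6, y ≈ -90.9 km.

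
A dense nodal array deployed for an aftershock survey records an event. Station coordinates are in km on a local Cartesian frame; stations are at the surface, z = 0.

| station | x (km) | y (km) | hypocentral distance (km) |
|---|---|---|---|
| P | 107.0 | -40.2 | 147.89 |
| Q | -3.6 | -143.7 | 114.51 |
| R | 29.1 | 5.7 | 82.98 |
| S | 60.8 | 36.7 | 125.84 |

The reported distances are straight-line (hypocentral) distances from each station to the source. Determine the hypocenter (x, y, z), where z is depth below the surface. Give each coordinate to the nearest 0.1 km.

Each station gives a sphere (x−x_i)² + (y−y_i)² + z² = d_i² (stations at z=0).
Subtracting the P sphere from Q and R: z² cancels, leaving linear equations in x and y:
-221.2 x − 207.0 y = 16356.52
-155.8 x + 91.8 y = 2800.03
Solving: x ≈ -39.598, y ≈ -36.703 km (keep extra digits for the depth step; rounded: -39.6, -36.7).
Then from the P sphere: z² = 147.89² − (x − 107.0)² − (y + 40.2)² with x = -39.598, y = -36.703, so z ≈ 19.190 ≈ 19.2 km.

(-39.6, -36.7, 19.2)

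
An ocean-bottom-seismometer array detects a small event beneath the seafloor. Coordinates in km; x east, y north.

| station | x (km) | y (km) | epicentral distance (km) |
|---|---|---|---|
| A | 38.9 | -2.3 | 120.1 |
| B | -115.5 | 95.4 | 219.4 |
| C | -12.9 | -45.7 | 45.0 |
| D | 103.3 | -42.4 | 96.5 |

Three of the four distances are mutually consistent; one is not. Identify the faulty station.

Solve using three stations at a time. Using B, C, D (subtract circle equations pairwise → linear system) gives (x, y) ≈ (14.9, -81.0).
Distances from that point to each station vs reported:
  A: calculated 82.3 vs reported 120.1 → residual 37.8 km
  B: calculated 219.4 vs reported 219.4 → residual 0.0 km
  C: calculated 45.0 vs reported 45.0 → residual 0.0 km
  D: calculated 96.5 vs reported 96.5 → residual 0.0 km
B, C, D are mutually consistent (residuals ≈ 0); A is off by 37.8 km.

A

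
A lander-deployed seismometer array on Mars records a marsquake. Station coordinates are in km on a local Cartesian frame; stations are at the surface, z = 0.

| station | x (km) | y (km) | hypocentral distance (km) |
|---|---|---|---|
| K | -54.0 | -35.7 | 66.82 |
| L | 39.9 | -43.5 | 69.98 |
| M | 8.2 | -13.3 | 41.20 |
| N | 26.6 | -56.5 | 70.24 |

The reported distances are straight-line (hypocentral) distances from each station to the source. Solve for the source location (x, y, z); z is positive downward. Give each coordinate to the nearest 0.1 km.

x ≈ -6.7 km, y ≈ -7.7 km, depth ≈ 38.0 km

Each station gives a sphere (x−x_i)² + (y−y_i)² + z² = d_i² (stations at z=0).
Subtracting the K sphere from L and M: z² cancels, leaving linear equations in x and y:
187.8 x − 15.6 y = -1138.52
124.4 x + 44.8 y = -1178.89
Solving: x ≈ -6.702, y ≈ -7.704 km (keep extra digits for the depth step; rounded: -6.7, -7.7).
Then from the K sphere: z² = 66.82² − (x + 54.0)² − (y + 35.7)² with x = -6.702, y = -7.704, so z ≈ 38.000 ≈ 38.0 km.
Check against N (with the unrounded solution): distance 70.24 ≈ 70.24 km. ✓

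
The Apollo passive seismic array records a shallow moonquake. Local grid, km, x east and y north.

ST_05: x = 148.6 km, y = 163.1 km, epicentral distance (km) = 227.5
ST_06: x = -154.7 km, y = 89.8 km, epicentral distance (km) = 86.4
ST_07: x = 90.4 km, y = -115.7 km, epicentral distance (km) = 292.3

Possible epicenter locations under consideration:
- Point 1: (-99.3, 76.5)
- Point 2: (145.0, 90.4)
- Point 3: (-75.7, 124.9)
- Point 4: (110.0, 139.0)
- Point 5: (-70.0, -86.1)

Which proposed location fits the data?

Point 3

For each candidate, compare |candidate − station| to the reported distance:
Point 1: residuals ST_05 35.1, ST_06 29.4, ST_07 22.3 → max 35.1 km
Point 2: residuals ST_05 154.7, ST_06 213.3, ST_07 79.1 → max 213.3 km
Point 3: residuals ST_05 0.0, ST_06 0.0, ST_07 0.1 → max 0.1 km
Point 4: residuals ST_05 182.0, ST_06 182.8, ST_07 36.8 → max 182.8 km
Point 5: residuals ST_05 104.0, ST_06 108.8, ST_07 129.2 → max 129.2 km
Only Point 3 has all residuals ≈ 0.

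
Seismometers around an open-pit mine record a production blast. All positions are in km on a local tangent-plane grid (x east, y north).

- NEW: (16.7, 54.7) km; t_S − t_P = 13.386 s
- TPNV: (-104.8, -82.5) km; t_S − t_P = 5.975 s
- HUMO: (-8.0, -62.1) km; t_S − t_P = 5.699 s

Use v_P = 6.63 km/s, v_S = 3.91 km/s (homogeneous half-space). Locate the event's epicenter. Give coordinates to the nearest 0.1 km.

x ≈ -60.2 km, y ≈ -47.1 km

Distance from S−P lag: d = Δt · v_P v_S / (v_P − v_S) = Δt · (6.63·3.91)/(6.63−3.91) ≈ 9.5306·Δt.
So d_NEW = 127.58, d_TPNV = 56.95, d_HUMO = 54.32 km.
Circle about each station: (x − 16.7)² + (y − 54.7)² = 127.58²; (x + 104.8)² + (y + 82.5)² = 56.95²; (x + 8.0)² + (y + 62.1)² = 54.32².
Subtracting the NEW equation from the TPNV and HUMO equations removes the quadratic terms:
-243.0 x − 274.4 y = 27551.66
-49.4 x − 233.6 y = 13975.42
Solving the 2×2 system: x ≈ -60.2, y ≈ -47.1 km.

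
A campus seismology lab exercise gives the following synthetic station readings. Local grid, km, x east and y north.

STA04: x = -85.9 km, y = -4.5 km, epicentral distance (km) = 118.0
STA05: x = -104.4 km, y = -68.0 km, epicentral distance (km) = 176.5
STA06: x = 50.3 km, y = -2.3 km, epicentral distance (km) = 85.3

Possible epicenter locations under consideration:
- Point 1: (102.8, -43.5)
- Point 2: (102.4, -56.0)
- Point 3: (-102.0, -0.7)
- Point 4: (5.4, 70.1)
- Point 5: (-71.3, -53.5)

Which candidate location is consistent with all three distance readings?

Point 4

For each candidate, compare |candidate − station| to the reported distance:
Point 1: residuals STA04 74.7, STA05 32.1, STA06 18.6 → max 74.7 km
Point 2: residuals STA04 77.2, STA05 30.6, STA06 10.5 → max 77.2 km
Point 3: residuals STA04 101.5, STA05 109.2, STA06 67.0 → max 109.2 km
Point 4: residuals STA04 0.1, STA05 0.1, STA06 0.1 → max 0.1 km
Point 5: residuals STA04 66.9, STA05 140.4, STA06 46.6 → max 140.4 km
Only Point 4 has all residuals ≈ 0.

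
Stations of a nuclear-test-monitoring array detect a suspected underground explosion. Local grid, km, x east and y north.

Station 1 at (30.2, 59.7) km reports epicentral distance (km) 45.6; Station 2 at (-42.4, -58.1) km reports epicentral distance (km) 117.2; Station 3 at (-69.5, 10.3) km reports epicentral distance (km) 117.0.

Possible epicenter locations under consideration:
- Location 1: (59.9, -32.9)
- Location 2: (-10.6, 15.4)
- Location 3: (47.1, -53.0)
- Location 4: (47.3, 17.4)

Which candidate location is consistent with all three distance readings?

Location 4

For each candidate, compare |candidate − station| to the reported distance:
Location 1: residuals Station 1 51.6, Station 2 11.8, Station 3 19.4 → max 51.6 km
Location 2: residuals Station 1 14.6, Station 2 37.1, Station 3 57.9 → max 57.9 km
Location 3: residuals Station 1 68.4, Station 2 27.6, Station 3 15.7 → max 68.4 km
Location 4: residuals Station 1 0.0, Station 2 0.0, Station 3 0.0 → max 0.0 km
Only Location 4 has all residuals ≈ 0.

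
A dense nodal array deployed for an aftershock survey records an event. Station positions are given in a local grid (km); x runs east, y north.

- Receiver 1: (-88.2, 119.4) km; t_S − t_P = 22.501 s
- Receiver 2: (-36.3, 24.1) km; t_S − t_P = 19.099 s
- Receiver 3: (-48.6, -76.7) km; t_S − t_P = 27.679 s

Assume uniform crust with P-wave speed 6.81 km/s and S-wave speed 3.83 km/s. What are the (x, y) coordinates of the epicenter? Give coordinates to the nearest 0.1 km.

108.4 km east, 107.8 km north

Distance from S−P lag: d = Δt · v_P v_S / (v_P − v_S) = Δt · (6.81·3.83)/(6.81−3.83) ≈ 8.7524·Δt.
So d_Receiver 1 = 196.94, d_Receiver 2 = 167.16, d_Receiver 3 = 242.26 km.
Circle about each station: (x + 88.2)² + (y − 119.4)² = 196.94²; (x + 36.3)² + (y − 24.1)² = 167.16²; (x + 48.6)² + (y + 76.7)² = 242.26².
Subtracting the Receiver 1 equation from the Receiver 2 and Receiver 3 equations removes the quadratic terms:
103.8 x − 190.6 y = -9294.20
79.2 x − 392.2 y = -33695.29
Solving the 2×2 system: x ≈ 108.4, y ≈ 107.8 km.
Check against Receiver 1 (with the unrounded x, y): √((x + 88.2)²+(y − 119.4)²) = 196.96 ≈ 196.94 km. ✓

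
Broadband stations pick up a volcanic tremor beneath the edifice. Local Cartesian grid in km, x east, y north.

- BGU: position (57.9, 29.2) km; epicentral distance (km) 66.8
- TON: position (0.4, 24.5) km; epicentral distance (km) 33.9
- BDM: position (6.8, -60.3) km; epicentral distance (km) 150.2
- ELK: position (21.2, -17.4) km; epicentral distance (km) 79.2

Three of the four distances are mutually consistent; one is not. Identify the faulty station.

BDM

Solve using three stations at a time. Using BGU, TON, ELK (subtract circle equations pairwise → linear system) gives (x, y) ≈ (-2.2, 58.2).
Distances from that point to each station vs reported:
  BGU: calculated 66.8 vs reported 66.8 → residual 0.0 km
  TON: calculated 33.8 vs reported 33.9 → residual 0.1 km
  BDM: calculated 118.9 vs reported 150.2 → residual 31.3 km
  ELK: calculated 79.2 vs reported 79.2 → residual 0.0 km
BGU, TON, ELK are mutually consistent (residuals ≈ 0); BDM is off by 31.3 km.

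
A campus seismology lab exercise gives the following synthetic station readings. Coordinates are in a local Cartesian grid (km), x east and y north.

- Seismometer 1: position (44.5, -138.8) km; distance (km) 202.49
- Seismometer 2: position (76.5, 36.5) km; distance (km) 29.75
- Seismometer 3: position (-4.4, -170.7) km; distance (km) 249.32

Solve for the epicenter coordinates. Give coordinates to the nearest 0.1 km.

x ≈ 98.7 km, y ≈ 56.3 km

Circle about each station: (x − 44.5)² + (y + 138.8)² = 202.49²; (x − 76.5)² + (y − 36.5)² = 29.75²; (x + 4.4)² + (y + 170.7)² = 249.32².
Subtracting pairs of circle equations eliminates x²+y² and gives linear equations (the radical axes):
64.0 x + 350.6 y = 26055.95
-97.8 x − 63.8 y = -13246.10
Solving the 2×2 system: x ≈ 98.7, y ≈ 56.3 km.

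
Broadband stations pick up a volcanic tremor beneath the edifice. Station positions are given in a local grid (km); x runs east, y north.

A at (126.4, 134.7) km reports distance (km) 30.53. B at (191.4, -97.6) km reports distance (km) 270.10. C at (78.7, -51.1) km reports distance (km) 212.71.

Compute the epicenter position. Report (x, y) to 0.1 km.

Circle about each station: (x − 126.4)² + (y − 134.7)² = 30.53²; (x − 191.4)² + (y + 97.6)² = 270.10²; (x − 78.7)² + (y + 51.1)² = 212.71².
Subtracting pairs of circle equations eliminates x²+y² and gives linear equations (the radical axes):
130.0 x − 464.6 y = -59983.26
-95.4 x − 371.6 y = -69629.61
Solving the 2×2 system: x ≈ 108.6, y ≈ 159.5 km.

(108.6, 159.5)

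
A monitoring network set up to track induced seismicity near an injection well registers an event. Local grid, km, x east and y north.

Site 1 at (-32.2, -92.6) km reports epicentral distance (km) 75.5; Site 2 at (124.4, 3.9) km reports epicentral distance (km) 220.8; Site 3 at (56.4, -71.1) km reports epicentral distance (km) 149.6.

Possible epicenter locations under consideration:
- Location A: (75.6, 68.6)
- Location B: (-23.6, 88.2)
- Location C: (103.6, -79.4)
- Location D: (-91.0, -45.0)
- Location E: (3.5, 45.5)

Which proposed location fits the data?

For each candidate, compare |candidate − station| to the reported distance:
Location A: residuals Site 1 118.4, Site 2 139.8, Site 3 8.6 → max 139.8 km
Location B: residuals Site 1 105.5, Site 2 50.5, Site 3 28.7 → max 105.5 km
Location C: residuals Site 1 60.9, Site 2 134.9, Site 3 101.7 → max 134.9 km
Location D: residuals Site 1 0.2, Site 2 0.1, Site 3 0.1 → max 0.2 km
Location E: residuals Site 1 67.1, Site 2 92.9, Site 3 21.6 → max 92.9 km
Only Location D has all residuals ≈ 0.

Location D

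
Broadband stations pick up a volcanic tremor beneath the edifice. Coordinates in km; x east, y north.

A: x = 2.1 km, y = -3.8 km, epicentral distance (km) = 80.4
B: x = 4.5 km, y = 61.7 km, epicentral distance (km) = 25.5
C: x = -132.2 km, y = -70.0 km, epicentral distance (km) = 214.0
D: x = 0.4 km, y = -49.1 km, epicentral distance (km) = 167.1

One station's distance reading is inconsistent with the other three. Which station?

Solve using three stations at a time. Using A, B, C (subtract circle equations pairwise → linear system) gives (x, y) ≈ (27.5, 72.4).
Distances from that point to each station vs reported:
  A: calculated 80.4 vs reported 80.4 → residual 0.0 km
  B: calculated 25.4 vs reported 25.5 → residual 0.1 km
  C: calculated 214.0 vs reported 214.0 → residual 0.0 km
  D: calculated 124.5 vs reported 167.1 → residual 42.6 km
A, B, C are mutually consistent (residuals ≈ 0); D is off by 42.6 km.

D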